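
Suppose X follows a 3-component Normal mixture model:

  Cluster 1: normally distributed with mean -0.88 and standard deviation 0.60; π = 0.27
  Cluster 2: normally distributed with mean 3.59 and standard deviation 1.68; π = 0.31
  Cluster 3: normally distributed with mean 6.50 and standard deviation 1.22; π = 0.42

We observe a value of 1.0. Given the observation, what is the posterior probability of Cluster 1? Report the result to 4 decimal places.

The responsibility of component k is π_k f_k(x) divided by Σ_j π_j f_j(x).
Normal densities:
  L_1 = 0.00490745
  L_2 = 0.0723601
  L_3 = 1.26266e-05
Weight by the priors:
  π_1·L_1 = 0.27 × 0.00490745 = 0.00132501
  π_2·L_2 = 0.31 × 0.0723601 = 0.0224316
  π_3·L_3 = 0.42 × 1.26266e-05 = 5.30315e-06
Sum: 0.00132501 + 0.0224316 + 5.30315e-06 = 0.0237619
P(Cluster 1 | 1.0) ≈ 0.0558

0.0558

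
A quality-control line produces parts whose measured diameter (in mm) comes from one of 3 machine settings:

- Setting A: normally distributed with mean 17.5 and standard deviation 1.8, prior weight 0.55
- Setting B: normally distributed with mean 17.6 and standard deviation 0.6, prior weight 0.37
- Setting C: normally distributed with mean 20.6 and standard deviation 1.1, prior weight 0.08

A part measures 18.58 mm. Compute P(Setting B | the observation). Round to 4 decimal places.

0.3768

Apply Bayes' rule: the posterior for each component is proportional to its prior times its likelihood at x.
Component likelihoods at x = 18.58 mm:
  f_A = (1/(1.8·√(2π)))·exp(−(18.58−17.5)²/(2·1.8²)) = 0.221635·exp(-0.18000) = 0.185125
  f_B = (1/(0.6·√(2π)))·exp(−(18.58−17.6)²/(2·0.6²)) = 0.664904·exp(-1.33389) = 0.175169
  f_C = (1/(1.1·√(2π)))·exp(−(18.58−20.6)²/(2·1.1²)) = 0.362675·exp(-1.68612) = 0.067181
Weight by the priors:
  π_A·f_A = 0.55 × 0.185125 = 0.101819
  π_B·f_B = 0.37 × 0.175169 = 0.0648127
  π_C·f_C = 0.08 × 0.067181 = 0.00537448
Evidence: 0.101819 + 0.0648127 + 0.00537448 = 0.172006
P(Setting B | x) ≈ 0.3768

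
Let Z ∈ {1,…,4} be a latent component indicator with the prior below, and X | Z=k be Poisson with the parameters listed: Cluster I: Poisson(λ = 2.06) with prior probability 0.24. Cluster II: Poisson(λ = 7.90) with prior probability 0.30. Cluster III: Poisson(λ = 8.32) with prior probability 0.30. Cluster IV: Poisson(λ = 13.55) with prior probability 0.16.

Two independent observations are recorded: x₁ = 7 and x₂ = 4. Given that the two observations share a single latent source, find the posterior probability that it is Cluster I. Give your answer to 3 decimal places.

P(component k | x) = π_k·f_k(x) / marginal(x), where marginal(x) = Σ_j π_j·f_j(x).
Since both observations come from the same component, the likelihood for component k is f_k(x₁)·f_k(x₂).
  f_I = [e^(−2.06)·2.06^7/7! = 0.00398101] × [0.0956337] = 0.000380719
  f_II = [e^(−7.90)·7.90^7/7! = 0.141264] × [0.0601687] = 0.0084997
  f_III = [e^(−8.32)·8.32^7/7! = 0.133384] × [0.0486353] = 0.00648716
  f_IV = [e^(−13.55)·13.55^7/7! = 0.0216997] × [0.00183171] = 3.97475e-05
Multiply by the mixture weights:
  π_I·f_I = 0.24 × 0.000380719 = 9.13725e-05
  π_II·f_II = 0.30 × 0.0084997 = 0.00254991
  π_III·f_III = 0.30 × 0.00648716 = 0.00194615
  π_IV·f_IV = 0.16 × 3.97475e-05 = 6.3596e-06
Evidence: 9.13725e-05 + 0.00254991 + 0.00194615 + 6.3596e-06 = 0.00459379
Responsibility of Cluster I: 9.13725e-05 / 0.00459379 ≈ 0.020

0.020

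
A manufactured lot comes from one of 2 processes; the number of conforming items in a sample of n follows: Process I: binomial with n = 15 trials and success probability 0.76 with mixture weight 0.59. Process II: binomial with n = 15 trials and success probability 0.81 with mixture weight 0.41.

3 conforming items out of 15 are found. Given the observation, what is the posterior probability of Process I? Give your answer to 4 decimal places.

The responsibility of component k is P(Z=k) f_k(x) divided by Σ_j P(Z=j) f_j(x).
Binomial probabilities:
  L_I = C(15,3)·0.76^3·0.24^12 = 455·0.438976·3.65203e-08 = 7.29436e-06
  L_II = C(15,3)·0.81^3·0.19^12 = 455·0.531441·2.21331e-09 = 5.35192e-07
Prior × likelihood for each component:
  P(Z=I)·L_I = 0.59 × 7.29436e-06 = 4.30367e-06
  P(Z=II)·L_II = 0.41 × 5.35192e-07 = 2.19429e-07
Marginal: 4.30367e-06 + 2.19429e-07 = 4.5231e-06
So the posterior for Process I is 4.30367e-06 / 4.5231e-06 ≈ 0.9515.

0.9515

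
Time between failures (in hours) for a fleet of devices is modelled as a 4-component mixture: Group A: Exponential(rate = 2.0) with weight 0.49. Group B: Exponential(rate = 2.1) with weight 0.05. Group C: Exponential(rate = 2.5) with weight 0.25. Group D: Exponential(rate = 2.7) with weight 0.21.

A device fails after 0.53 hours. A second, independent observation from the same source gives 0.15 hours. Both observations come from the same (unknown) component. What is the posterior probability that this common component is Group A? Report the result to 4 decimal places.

0.4634

The responsibility of component k is w_k f_k(x) divided by Σ_j w_j f_j(x).
Since both observations come from the same component, the likelihood for component k is f_k(x₁)·f_k(x₂).
  p_A = [2.0·e^(−2.0·0.53) = 2.0·e^(−1.0600) = 0.692912] × [1.48164] = 1.02664
  p_B = [2.1·e^(−2.1·0.53) = 2.1·e^(−1.1130) = 0.690001] × [1.53256] = 1.05747
  p_C = [2.5·e^(−2.5·0.53) = 2.5·e^(−1.3250) = 0.664507] × [1.71822] = 1.14177
  p_D = [2.7·e^(−2.7·0.53) = 2.7·e^(−1.4310) = 0.645488] × [1.80084] = 1.16242
Unnormalised posteriors:
  w_A·p_A = 0.49 × 1.02664 = 0.503055
  w_B·p_B = 0.05 × 1.05747 = 0.0528733
  w_C·p_C = 0.25 × 1.14177 = 0.285443
  w_D·p_D = 0.21 × 1.16242 = 0.244108
Sum: 0.503055 + 0.0528733 + 0.285443 + 0.244108 = 1.08548
So the posterior for Group A is 0.503055 / 1.08548 ≈ 0.4634.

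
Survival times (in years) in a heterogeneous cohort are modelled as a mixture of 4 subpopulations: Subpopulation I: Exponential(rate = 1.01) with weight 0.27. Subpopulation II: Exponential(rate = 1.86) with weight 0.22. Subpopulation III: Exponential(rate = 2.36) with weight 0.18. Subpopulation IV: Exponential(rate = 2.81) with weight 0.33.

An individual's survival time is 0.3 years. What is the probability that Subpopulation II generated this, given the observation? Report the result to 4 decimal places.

Posterior ∝ prior × likelihood, so P(k | x) ∝ π_k f_k(x); normalise over all components.
Component likelihoods at x = 0.3 years:
  f_I = 1.01·e^(−1.01·0.3) = 1.01·e^(−0.3030) = 0.745985
  f_II = 1.86·e^(−1.86·0.3) = 1.86·e^(−0.5580) = 1.06458
  f_III = 2.36·e^(−2.36·0.3) = 2.36·e^(−0.7080) = 1.1626
  f_IV = 2.81·e^(−2.81·0.3) = 2.81·e^(−0.8430) = 1.20947
Weight by the priors:
  π_I·f_I = 0.27 × 0.745985 = 0.201416
  π_II·f_II = 0.22 × 1.06458 = 0.234207
  π_III·f_III = 0.18 × 1.1626 = 0.209269
  π_IV·f_IV = 0.33 × 1.20947 = 0.399126
Evidence: 0.201416 + 0.234207 + 0.209269 + 0.399126 = 1.04402
P(Subpopulation II | data) ≈ 0.2243

0.2243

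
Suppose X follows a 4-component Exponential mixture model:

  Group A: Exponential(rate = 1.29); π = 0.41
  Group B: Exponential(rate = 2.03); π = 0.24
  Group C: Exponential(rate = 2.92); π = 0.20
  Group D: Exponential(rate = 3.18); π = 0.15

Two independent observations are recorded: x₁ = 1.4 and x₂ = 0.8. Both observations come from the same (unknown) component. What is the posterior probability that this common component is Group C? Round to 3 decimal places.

Posterior ∝ prior × likelihood, so P(k | x) ∝ P(Z=k) f_k(x); normalise over all components.
Since both observations come from the same component, the likelihood for component k is f_k(x₁)·f_k(x₂).
  p_A = [0.21196] × [0.459619] = 0.0974208
  p_B = [0.118367] × [0.400131] = 0.0473623
  p_C = [0.0489764] × [0.282404] = 0.0138311
  p_D = [0.0370636] × [0.249794] = 0.00925827
Weight by the priors:
  P(Z=A)·p_A = 0.41 × 0.0974208 = 0.0399425
  P(Z=B)·p_B = 0.24 × 0.0473623 = 0.011367
  P(Z=C)·p_C = 0.20 × 0.0138311 = 0.00276623
  P(Z=D)·p_D = 0.15 × 0.00925827 = 0.00138874
Marginal: 0.0399425 + 0.011367 + 0.00276623 + 0.00138874 = 0.0554645
So the posterior for Group C is 0.00276623 / 0.0554645 ≈ 0.050.

0.050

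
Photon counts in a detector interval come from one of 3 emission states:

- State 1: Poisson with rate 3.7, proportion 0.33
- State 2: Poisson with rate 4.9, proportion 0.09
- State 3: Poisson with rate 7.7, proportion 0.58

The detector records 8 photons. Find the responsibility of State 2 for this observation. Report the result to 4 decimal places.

0.0593

P(component k | x) = P(Z=k)·f_k(x) / marginal(x), where marginal(x) = Σ_j P(Z=j)·f_j(x).
Poisson probabilities:
  L_1 = e^(−3.7)·3.7^8/8! = 0.0215379
  L_2 = e^(−4.9)·4.9^8/8! = 0.0613769
  L_3 = e^(−7.7)·7.7^8/8! = 0.138783
Weight by the priors:
  P(Z=1)·L_1 = 0.33 × 0.0215379 = 0.00710751
  P(Z=2)·L_2 = 0.09 × 0.0613769 = 0.00552392
  P(Z=3)·L_3 = 0.58 × 0.138783 = 0.0804944
Normaliser: 0.00710751 + 0.00552392 + 0.0804944 = 0.0931259
P(State 2 | the observation) ≈ 0.0593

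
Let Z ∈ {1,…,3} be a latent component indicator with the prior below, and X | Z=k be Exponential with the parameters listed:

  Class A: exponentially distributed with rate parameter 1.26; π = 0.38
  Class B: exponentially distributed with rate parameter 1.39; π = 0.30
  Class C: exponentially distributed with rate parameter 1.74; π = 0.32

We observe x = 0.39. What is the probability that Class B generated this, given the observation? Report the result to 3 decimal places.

0.296

Apply Bayes' rule: the posterior for each component is proportional to its prior times its likelihood at x.
Exponential densities:
  p_A = 1.26·e^(−1.26·0.39) = 1.26·e^(−0.4914) = 0.770829
  p_B = 1.39·e^(−1.39·0.39) = 1.39·e^(−0.5421) = 0.808321
  p_C = 1.74·e^(−1.74·0.39) = 1.74·e^(−0.6786) = 0.882749
Prior × likelihood for each component:
  π_A·p_A = 0.38 × 0.770829 = 0.292915
  π_B·p_B = 0.30 × 0.808321 = 0.242496
  π_C·p_C = 0.32 × 0.882749 = 0.28248
Normaliser: 0.292915 + 0.242496 + 0.28248 = 0.817891
P(Class B | x) = 0.242496 / 0.817891 ≈ 0.296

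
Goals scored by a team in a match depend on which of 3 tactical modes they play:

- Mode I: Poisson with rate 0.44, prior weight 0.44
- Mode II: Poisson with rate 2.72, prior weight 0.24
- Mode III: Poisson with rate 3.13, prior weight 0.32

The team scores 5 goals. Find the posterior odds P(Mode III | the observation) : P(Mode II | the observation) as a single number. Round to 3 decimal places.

1.785

Only the two components matter; the odds are (π_i f_i(x)) / (π_j f_j(x)).
Poisson probabilities:
  L_I = e^(−0.44)·0.44^5/5! = 8.851e-05
  L_II = e^(−2.72)·2.72^5/5! = 0.0817301
  L_III = e^(−3.13)·3.13^5/5! = 0.109446
0.0350226 / 0.0196152 ≈ 1.785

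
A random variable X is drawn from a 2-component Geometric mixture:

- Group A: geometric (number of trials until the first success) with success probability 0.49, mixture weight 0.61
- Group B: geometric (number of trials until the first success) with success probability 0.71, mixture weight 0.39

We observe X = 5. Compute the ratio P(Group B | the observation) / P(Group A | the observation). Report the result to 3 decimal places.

0.097

Since P(k|x) ∝ π_k f_k(x), the posterior odds are π_i f_i(x) / (π_j f_j(x)).
Evaluate each component's likelihood at the observed value:
  f_A = 0.49·(1−0.49)^4 = 0.49·0.067652 = 0.0331495
  f_B = 0.71·(1−0.71)^4 = 0.71·0.00707281 = 0.0050217
Odds = (0.39/0.61) × (0.0050217/0.0331495) = 0.639344 × 0.151486 ≈ 0.097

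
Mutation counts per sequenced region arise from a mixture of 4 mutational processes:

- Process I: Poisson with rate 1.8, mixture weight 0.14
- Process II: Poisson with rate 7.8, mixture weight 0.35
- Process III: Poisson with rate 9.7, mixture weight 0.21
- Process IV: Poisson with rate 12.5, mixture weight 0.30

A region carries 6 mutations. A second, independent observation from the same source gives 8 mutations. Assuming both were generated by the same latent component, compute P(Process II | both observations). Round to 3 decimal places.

0.748

By Bayes' theorem, P(k | x) = π_k f_k(x) / Σ_j π_j f_j(x).
Since both observations come from the same component, the likelihood for component k is f_k(x₁)·f_k(x₂).
  f_I = [e^(−1.8)·1.8^6/6! = 0.00780859] × [0.000451783] = 3.52778e-06
  f_II = [e^(−7.8)·7.8^6/6! = 0.128156] × [0.139232] = 0.0178434
  f_III = [e^(−9.7)·9.7^6/6! = 0.0708992] × [0.119123] = 0.00844575
  f_IV = [e^(−12.5)·12.5^6/6! = 0.0197445] × [0.0550907] = 0.00108774
Unnormalised posteriors:
  π_I·f_I = 0.14 × 3.52778e-06 = 4.9389e-07
  π_II·f_II = 0.35 × 0.0178434 = 0.00624519
  π_III·f_III = 0.21 × 0.00844575 = 0.00177361
  π_IV·f_IV = 0.30 × 0.00108774 = 0.000326322
Denominator: 4.9389e-07 + 0.00624519 + 0.00177361 + 0.000326322 = 0.00834561
P(Process II | x₁, x₂) ≈ 0.748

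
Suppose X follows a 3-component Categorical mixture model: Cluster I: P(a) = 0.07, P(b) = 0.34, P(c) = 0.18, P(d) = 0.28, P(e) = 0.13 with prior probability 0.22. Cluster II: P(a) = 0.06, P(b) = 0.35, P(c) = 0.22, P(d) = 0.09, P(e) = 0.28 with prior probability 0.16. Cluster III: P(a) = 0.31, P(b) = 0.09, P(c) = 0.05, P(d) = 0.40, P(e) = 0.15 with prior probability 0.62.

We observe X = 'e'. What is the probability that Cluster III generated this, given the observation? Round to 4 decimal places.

By Bayes' theorem, P(k | x) = π_k f_k(x) / Σ_j π_j f_j(x).
Evaluate each component's likelihood at the observed value:
  f_I = P(e | comp) = 0.13
  f_II = P(e | comp) = 0.28
  f_III = P(e | comp) = 0.15
Prior × likelihood for each component:
  π_I·f_I = 0.22 × 0.13 = 0.0286
  π_II·f_II = 0.16 × 0.28 = 0.0448
  π_III·f_III = 0.62 × 0.15 = 0.093
Normaliser: 0.0286 + 0.0448 + 0.093 = 0.1664
P(Cluster III | data) = 0.093 / 0.1664 ≈ 0.5589

0.5589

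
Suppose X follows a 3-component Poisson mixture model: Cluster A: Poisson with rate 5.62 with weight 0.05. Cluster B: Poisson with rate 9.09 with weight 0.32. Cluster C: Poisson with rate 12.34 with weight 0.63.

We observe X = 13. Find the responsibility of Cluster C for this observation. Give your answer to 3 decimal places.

Apply Bayes' rule: the posterior for each component is proportional to its prior times its likelihood at x.
Evaluate each component's likelihood at the observed value:
  p_A = 0.00324756
  p_B = 0.0523978
  p_C = 0.10805
Unnormalised posteriors:
  π_A·p_A = 0.05 × 0.00324756 = 0.000162378
  π_B·p_B = 0.32 × 0.0523978 = 0.0167673
  π_C·p_C = 0.63 × 0.10805 = 0.0680712
Normaliser: 0.000162378 + 0.0167673 + 0.0680712 = 0.0850009
P(Cluster C | data) ≈ 0.801

0.801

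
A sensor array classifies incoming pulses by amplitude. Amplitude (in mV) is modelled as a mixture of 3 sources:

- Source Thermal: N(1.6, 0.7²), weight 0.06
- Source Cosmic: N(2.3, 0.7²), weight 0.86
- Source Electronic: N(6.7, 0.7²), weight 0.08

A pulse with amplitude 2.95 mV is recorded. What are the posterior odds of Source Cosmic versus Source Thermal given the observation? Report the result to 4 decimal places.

Posterior odds = (w_i f_i(x)) / (w_j f_j(x)); the normalising sum cancels.
Evaluate each component's likelihood at the observed value:
  L_Thermal = (1/(0.7·√(2π)))·exp(−(2.95−1.6)²/(2·0.7²)) = 0.569918·exp(-1.85969) = 0.0887477
  L_Cosmic = (1/(0.7·√(2π)))·exp(−(2.95−2.3)²/(2·0.7²)) = 0.569918·exp(-0.43112) = 0.370321
  L_Electronic = (1/(0.7·√(2π)))·exp(−(2.95−6.7)²/(2·0.7²)) = 0.569918·exp(-14.34949) = 3.34124e-07
Posterior odds = (w_Cosmic·L_Cosmic) / (w_Thermal·L_Thermal) = (0.86·0.370321) / (0.06·0.0887477) = 0.318476 / 0.00532486 ≈ 59.8092

59.8092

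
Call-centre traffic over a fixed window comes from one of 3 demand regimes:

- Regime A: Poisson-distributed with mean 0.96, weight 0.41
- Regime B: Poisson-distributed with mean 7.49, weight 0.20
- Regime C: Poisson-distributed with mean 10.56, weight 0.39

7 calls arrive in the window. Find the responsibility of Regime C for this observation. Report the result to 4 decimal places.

0.5004

P(component k | x) = P(Z=k)·f_k(x) / marginal(x), where marginal(x) = Σ_j P(Z=j)·f_j(x).
Evaluate each component's likelihood at the observed value:
  f_A = e^(−0.96)·0.96^7/7! = 5.70881e-05
  f_B = e^(−7.49)·7.49^7/7! = 0.146581
  f_C = e^(−10.56)·10.56^7/7! = 0.0753472
Prior × likelihood for each component:
  P(Z=A)·f_A = 0.41 × 5.70881e-05 = 2.34061e-05
  P(Z=B)·f_B = 0.20 × 0.146581 = 0.0293161
  P(Z=C)·f_C = 0.39 × 0.0753472 = 0.0293854
Denominator: 2.34061e-05 + 0.0293161 + 0.0293854 = 0.0587249
So the posterior for Regime C is 0.0293854 / 0.0587249 ≈ 0.5004.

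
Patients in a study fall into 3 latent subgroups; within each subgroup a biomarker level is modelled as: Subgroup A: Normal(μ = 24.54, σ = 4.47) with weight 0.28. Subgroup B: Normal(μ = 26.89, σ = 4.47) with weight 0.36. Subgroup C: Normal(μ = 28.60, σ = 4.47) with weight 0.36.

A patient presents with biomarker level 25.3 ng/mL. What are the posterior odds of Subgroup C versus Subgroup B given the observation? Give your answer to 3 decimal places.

0.811

Only the two components matter; the odds are (w_i f_i(x)) / (w_j f_j(x)).
Component likelihoods at x = 25.3 ng/mL:
  p_A = (1/(4.47·√(2π)))·exp(−(25.3−24.54)²/(2·4.47²)) = 0.089249·exp(-0.01445) = 0.0879681
  p_B = (1/(4.47·√(2π)))·exp(−(25.3−26.89)²/(2·4.47²)) = 0.089249·exp(-0.06326) = 0.0837776
  p_C = (1/(4.47·√(2π)))·exp(−(25.3−28.60)²/(2·4.47²)) = 0.089249·exp(-0.27251) = 0.0679599
Posterior odds = (w_C·p_C) / (w_B·p_B) = (0.36·0.0679599) / (0.36·0.0837776) = 0.0244656 / 0.0301599 ≈ 0.811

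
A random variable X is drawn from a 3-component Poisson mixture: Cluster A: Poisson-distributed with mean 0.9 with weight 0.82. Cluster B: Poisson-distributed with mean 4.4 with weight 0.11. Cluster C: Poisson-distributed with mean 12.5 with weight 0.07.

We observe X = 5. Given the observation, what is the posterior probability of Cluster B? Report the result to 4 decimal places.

0.8896

P(component k | x) = w_k·f_k(x) / marginal(x), where marginal(x) = Σ_j w_j·f_j(x).
Component likelihoods at x = 5:
  f_A = e^(−0.9)·0.9^5/5! = 0.00200063
  f_B = e^(−4.4)·4.4^5/5! = 0.168728
  f_C = e^(−12.5)·12.5^5/5! = 0.00947737
Multiply by the mixture weights:
  w_A·f_A = 0.82 × 0.00200063 = 0.00164051
  w_B·f_B = 0.11 × 0.168728 = 0.01856
  w_C·f_C = 0.07 × 0.00947737 = 0.000663416
Denominator: 0.00164051 + 0.01856 + 0.000663416 = 0.020864
So the posterior for Cluster B is 0.01856 / 0.020864 ≈ 0.8896.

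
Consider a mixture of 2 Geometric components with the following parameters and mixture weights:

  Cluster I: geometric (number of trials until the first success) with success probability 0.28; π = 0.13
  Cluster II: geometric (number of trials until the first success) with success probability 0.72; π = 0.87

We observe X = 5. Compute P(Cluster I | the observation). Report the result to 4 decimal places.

0.7176

The responsibility of component k is w_k f_k(x) divided by Σ_j w_j f_j(x).
Component likelihoods at x = 5:
  L_I = 0.28·(1−0.28)^4 = 0.28·0.268739 = 0.0752468
  L_II = 0.72·(1−0.72)^4 = 0.72·0.00614656 = 0.00442552
Prior × likelihood for each component:
  w_I·L_I = 0.13 × 0.0752468 = 0.00978208
  w_II·L_II = 0.87 × 0.00442552 = 0.00385021
Sum: 0.00978208 + 0.00385021 = 0.0136323
P(Cluster I | x) ≈ 0.7176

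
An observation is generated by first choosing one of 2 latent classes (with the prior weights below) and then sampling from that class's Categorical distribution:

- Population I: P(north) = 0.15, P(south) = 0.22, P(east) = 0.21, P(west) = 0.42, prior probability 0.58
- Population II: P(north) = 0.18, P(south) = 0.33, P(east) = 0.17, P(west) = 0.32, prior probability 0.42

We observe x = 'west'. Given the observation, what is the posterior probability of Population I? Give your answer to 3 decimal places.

0.644

P(component k | x) = w_k·f_k(x) / marginal(x), where marginal(x) = Σ_j w_j·f_j(x).
Evaluate each component's likelihood at the observed value:
  f_I = P(west | comp) = 0.42
  f_II = P(west | comp) = 0.32
Prior × likelihood for each component:
  w_I·f_I = 0.58 × 0.42 = 0.2436
  w_II·f_II = 0.42 × 0.32 = 0.1344
Normaliser: 0.2436 + 0.1344 = 0.378
So the posterior for Population I is 0.2436 / 0.378 ≈ 0.644.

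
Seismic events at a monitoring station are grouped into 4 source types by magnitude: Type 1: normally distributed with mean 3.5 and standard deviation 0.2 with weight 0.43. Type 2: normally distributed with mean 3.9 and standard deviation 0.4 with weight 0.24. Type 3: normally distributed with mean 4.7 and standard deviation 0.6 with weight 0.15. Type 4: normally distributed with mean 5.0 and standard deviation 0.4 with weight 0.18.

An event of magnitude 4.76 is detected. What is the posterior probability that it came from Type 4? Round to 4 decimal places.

0.5494

Posterior ∝ prior × likelihood, so P(k | x) ∝ π_k f_k(x); normalise over all components.
Evaluate each component's likelihood at the observed value:
  f_1 = (1/(0.2·√(2π)))·exp(−(4.76−3.5)²/(2·0.2²)) = 1.994711·exp(-19.84500) = 4.80072e-09
  f_2 = (1/(0.4·√(2π)))·exp(−(4.76−3.9)²/(2·0.4²)) = 0.997356·exp(-2.31125) = 0.0988751
  f_3 = (1/(0.6·√(2π)))·exp(−(4.76−4.7)²/(2·0.6²)) = 0.664904·exp(-0.00500) = 0.661588
  f_4 = (1/(0.4·√(2π)))·exp(−(4.76−5.0)²/(2·0.4²)) = 0.997356·exp(-0.18000) = 0.833062
Unnormalised posteriors:
  π_1·f_1 = 0.43 × 4.80072e-09 = 2.06431e-09
  π_2·f_2 = 0.24 × 0.0988751 = 0.02373
  π_3·f_3 = 0.15 × 0.661588 = 0.0992381
  π_4·f_4 = 0.18 × 0.833062 = 0.149951
Evidence: 2.06431e-09 + 0.02373 + 0.0992381 + 0.149951 = 0.272919
P(Type 4 | x) = 0.149951 / 0.272919 ≈ 0.5494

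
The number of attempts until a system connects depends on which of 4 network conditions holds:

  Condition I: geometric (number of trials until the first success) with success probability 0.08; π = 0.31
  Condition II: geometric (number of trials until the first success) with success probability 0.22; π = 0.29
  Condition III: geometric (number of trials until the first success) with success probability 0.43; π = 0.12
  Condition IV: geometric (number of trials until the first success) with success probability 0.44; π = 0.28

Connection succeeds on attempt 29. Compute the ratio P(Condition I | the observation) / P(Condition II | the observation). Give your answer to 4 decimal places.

39.5404

Since P(k|x) ∝ π_k f_k(x), the posterior odds are π_i f_i(x) / (π_j f_j(x)).
Geometric probabilities:
  p_I = 0.08·(1−0.08)^28 = 0.08·0.096841 = 0.00774728
  p_II = 0.22·(1−0.22)^28 = 0.22·0.000952026 = 0.000209446
  p_III = 0.43·(1−0.43)^28 = 0.43·1.46048e-07 = 6.28007e-08
  p_IV = 0.44·(1−0.44)^28 = 0.44·8.89743e-08 = 3.91487e-08
Posterior odds = (π_I·p_I) / (π_II·p_II) = (0.31·0.00774728) / (0.29·0.000209446) = 0.00240166 / 6.07393e-05 ≈ 39.5404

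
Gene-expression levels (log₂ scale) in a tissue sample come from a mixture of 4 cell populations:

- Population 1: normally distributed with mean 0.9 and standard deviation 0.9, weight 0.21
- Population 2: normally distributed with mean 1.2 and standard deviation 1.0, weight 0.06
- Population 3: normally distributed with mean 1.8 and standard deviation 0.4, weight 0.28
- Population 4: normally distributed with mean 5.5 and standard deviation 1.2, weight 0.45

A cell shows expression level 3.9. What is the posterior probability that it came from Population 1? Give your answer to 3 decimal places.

0.006

The responsibility of component k is π_k f_k(x) divided by Σ_j π_j f_j(x).
Component likelihoods at x = 3.9:
  L_1 = (1/(0.9·√(2π)))·exp(−(3.9−0.9)²/(2·0.9²)) = 0.443269·exp(-5.55556) = 0.00171364
  L_2 = (1/(1.0·√(2π)))·exp(−(3.9−1.2)²/(2·1.0²)) = 0.398942·exp(-3.64500) = 0.0104209
  L_3 = (1/(0.4·√(2π)))·exp(−(3.9−1.8)²/(2·0.4²)) = 0.997356·exp(-13.78125) = 1.03212e-06
  L_4 = (1/(1.2·√(2π)))·exp(−(3.9−5.5)²/(2·1.2²)) = 0.332452·exp(-0.88889) = 0.136675
Unnormalised posteriors:
  π_1·L_1 = 0.21 × 0.00171364 = 0.000359865
  π_2·L_2 = 0.06 × 0.0104209 = 0.000625256
  π_3·L_3 = 0.28 × 1.03212e-06 = 2.88993e-07
  π_4·L_4 = 0.45 × 0.136675 = 0.0615038
Normaliser: 0.000359865 + 0.000625256 + 2.88993e-07 + 0.0615038 = 0.0624892
Responsibility of Population 1: 0.000359865 / 0.0624892 ≈ 0.006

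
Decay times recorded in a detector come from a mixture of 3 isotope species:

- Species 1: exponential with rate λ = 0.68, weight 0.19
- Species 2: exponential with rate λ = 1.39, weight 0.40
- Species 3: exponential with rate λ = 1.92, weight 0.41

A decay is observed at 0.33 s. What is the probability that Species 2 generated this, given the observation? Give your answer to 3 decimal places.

Posterior ∝ prior × likelihood, so P(k | x) ∝ π_k f_k(x); normalise over all components.
Exponential densities:
  f_1 = 0.68·e^(−0.68·0.33) = 0.68·e^(−0.2244) = 0.543317
  f_2 = 1.39·e^(−1.39·0.33) = 1.39·e^(−0.4587) = 0.878626
  f_3 = 1.92·e^(−1.92·0.33) = 1.92·e^(−0.6336) = 1.0189
Prior × likelihood for each component:
  π_1·f_1 = 0.19 × 0.543317 = 0.10323
  π_2·f_2 = 0.40 × 0.878626 = 0.35145
  π_3·f_3 = 0.41 × 1.0189 = 0.41775
Sum: 0.10323 + 0.35145 + 0.41775 = 0.87243
P(Species 2 | data) ≈ 0.403

0.403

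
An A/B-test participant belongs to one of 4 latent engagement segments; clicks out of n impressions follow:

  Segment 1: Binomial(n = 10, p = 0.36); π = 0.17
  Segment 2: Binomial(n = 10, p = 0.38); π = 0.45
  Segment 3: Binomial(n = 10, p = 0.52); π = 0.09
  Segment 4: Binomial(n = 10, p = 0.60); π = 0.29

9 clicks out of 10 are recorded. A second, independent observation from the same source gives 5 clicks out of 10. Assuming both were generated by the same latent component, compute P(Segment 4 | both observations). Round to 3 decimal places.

Apply Bayes' rule: the posterior for each component is proportional to its prior times its likelihood at x.
Since both observations come from the same component, the likelihood for component k is f_k(x₁)·f_k(x₂).
  L_1 = [0.000649984] × [0.163611] = 0.000106345
  L_2 = [0.00102434] × [0.182927] = 0.000187379
  L_3 = [0.0133435] × [0.244131] = 0.00325758
  L_4 = [0.0403108] × [0.200658] = 0.00808869
Multiply by the mixture weights:
  π_1·L_1 = 0.17 × 0.000106345 = 1.80786e-05
  π_2·L_2 = 0.45 × 0.000187379 = 8.43206e-05
  π_3·L_3 = 0.09 × 0.00325758 = 0.000293182
  π_4·L_4 = 0.29 × 0.00808869 = 0.00234572
Marginal: 1.80786e-05 + 8.43206e-05 + 0.000293182 + 0.00234572 = 0.0027413
Responsibility of Segment 4: 0.00234572 / 0.0027413 ≈ 0.856

0.856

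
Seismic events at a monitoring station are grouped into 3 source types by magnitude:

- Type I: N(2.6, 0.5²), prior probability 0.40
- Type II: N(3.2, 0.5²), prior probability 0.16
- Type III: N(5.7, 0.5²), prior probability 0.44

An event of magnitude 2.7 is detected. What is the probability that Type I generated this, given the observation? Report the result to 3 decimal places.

0.802

P(component k | x) = π_k·f_k(x) / marginal(x), where marginal(x) = Σ_j π_j·f_j(x).
Normal densities:
  f_I = (1/(0.5·√(2π)))·exp(−(2.7−2.6)²/(2·0.5²)) = 0.797885·exp(-0.02000) = 0.782085
  f_II = (1/(0.5·√(2π)))·exp(−(2.7−3.2)²/(2·0.5²)) = 0.797885·exp(-0.50000) = 0.483941
  f_III = (1/(0.5·√(2π)))·exp(−(2.7−5.7)²/(2·0.5²)) = 0.797885·exp(-18.00000) = 1.21518e-08
Prior × likelihood for each component:
  π_I·f_I = 0.40 × 0.782085 = 0.312834
  π_II·f_II = 0.16 × 0.483941 = 0.0774306
  π_III·f_III = 0.44 × 1.21518e-08 = 5.34678e-09
Marginal: 0.312834 + 0.0774306 + 5.34678e-09 = 0.390265
So the posterior for Type I is 0.312834 / 0.390265 ≈ 0.802.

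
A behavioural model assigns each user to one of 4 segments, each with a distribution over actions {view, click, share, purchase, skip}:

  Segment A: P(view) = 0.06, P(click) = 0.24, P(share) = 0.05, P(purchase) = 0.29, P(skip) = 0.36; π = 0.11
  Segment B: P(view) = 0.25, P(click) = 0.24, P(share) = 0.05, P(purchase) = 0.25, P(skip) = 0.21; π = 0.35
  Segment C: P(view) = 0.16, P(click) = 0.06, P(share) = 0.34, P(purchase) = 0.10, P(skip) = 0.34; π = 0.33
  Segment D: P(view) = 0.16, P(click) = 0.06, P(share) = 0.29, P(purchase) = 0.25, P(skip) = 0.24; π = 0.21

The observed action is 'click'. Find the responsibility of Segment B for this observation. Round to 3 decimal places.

0.588

P(component k | x) = π_k·f_k(x) / marginal(x), where marginal(x) = Σ_j π_j·f_j(x).
Component likelihoods at x = 'click':
  p_A = 0.24
  p_B = 0.24
  p_C = 0.06
  p_D = 0.06
Prior × likelihood for each component:
  π_A·p_A = 0.11 × 0.24 = 0.0264
  π_B·p_B = 0.35 × 0.24 = 0.084
  π_C·p_C = 0.33 × 0.06 = 0.0198
  π_D·p_D = 0.21 × 0.06 = 0.0126
Marginal: 0.0264 + 0.084 + 0.0198 + 0.0126 = 0.1428
Responsibility of Segment B: 0.084 / 0.1428 ≈ 0.588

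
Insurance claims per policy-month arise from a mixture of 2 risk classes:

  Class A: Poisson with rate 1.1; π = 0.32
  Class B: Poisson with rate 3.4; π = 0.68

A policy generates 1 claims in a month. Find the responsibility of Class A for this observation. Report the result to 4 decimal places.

0.6029

Apply Bayes' rule: the posterior for each component is proportional to its prior times its likelihood at x.
Poisson probabilities:
  L_A = 0.366158
  L_B = 0.113469
Weight by the priors:
  w_A·L_A = 0.32 × 0.366158 = 0.117171
  w_B·L_B = 0.68 × 0.113469 = 0.077159
Denominator: 0.117171 + 0.077159 = 0.19433
So the posterior for Class A is 0.117171 / 0.19433 ≈ 0.6029.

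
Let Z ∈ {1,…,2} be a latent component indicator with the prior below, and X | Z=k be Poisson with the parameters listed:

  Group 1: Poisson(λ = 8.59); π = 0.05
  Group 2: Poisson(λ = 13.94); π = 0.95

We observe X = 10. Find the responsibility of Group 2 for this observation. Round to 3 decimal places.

By Bayes' theorem, P(k | x) = P(Z=k) f_k(x) / Σ_j P(Z=j) f_j(x).
Component likelihoods at x = 10:
  L_1 = e^(−8.59)·8.59^10/10! = 0.112093
  L_2 = e^(−13.94)·13.94^10/10! = 0.0674217
Prior × likelihood for each component:
  P(Z=1)·L_1 = 0.05 × 0.112093 = 0.00560466
  P(Z=2)·L_2 = 0.95 × 0.0674217 = 0.0640506
Denominator: 0.00560466 + 0.0640506 = 0.0696553
P(Group 2 | data) ≈ 0.920

0.920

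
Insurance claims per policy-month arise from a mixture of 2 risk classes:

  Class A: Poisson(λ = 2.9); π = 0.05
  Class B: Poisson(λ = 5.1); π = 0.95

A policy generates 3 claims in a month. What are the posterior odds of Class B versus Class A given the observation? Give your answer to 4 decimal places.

Since P(k|x) ∝ w_k f_k(x), the posterior odds are w_i f_i(x) / (w_j f_j(x)).
Evaluate each component's likelihood at the observed value:
  f_A = e^(−2.9)·2.9^3/3! = 0.22366
  f_B = e^(−5.1)·5.1^3/3! = 0.13479
0.12805 / 0.011183 ≈ 11.4504

11.4504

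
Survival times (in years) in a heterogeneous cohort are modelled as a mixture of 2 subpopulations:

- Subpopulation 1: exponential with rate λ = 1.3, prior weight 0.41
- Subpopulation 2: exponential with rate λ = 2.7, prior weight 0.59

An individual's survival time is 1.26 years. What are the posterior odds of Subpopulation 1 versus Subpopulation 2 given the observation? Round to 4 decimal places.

Since P(k|x) ∝ w_k f_k(x), the posterior odds are w_i f_i(x) / (w_j f_j(x)).
Exponential densities:
  f_1 = 0.252679
  f_2 = 0.0899278
Odds = (0.41/0.59) × (0.252679/0.0899278) = 0.694915 × 2.8098 ≈ 1.9526

1.9526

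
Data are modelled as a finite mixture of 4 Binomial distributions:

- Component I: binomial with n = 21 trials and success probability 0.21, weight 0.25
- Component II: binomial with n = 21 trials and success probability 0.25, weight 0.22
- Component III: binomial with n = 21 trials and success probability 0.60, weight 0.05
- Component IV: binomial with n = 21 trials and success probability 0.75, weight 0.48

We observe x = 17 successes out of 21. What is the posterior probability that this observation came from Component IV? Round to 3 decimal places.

Posterior ∝ prior × likelihood, so P(k | x) ∝ w_k f_k(x); normalise over all components.
Evaluate each component's likelihood at the observed value:
  p_I = 7.00326e-09
  p_II = 1.10227e-07
  p_III = 0.0259344
  p_IV = 0.175738
Unnormalised posteriors:
  w_I·p_I = 0.25 × 7.00326e-09 = 1.75082e-09
  w_II·p_II = 0.22 × 1.10227e-07 = 2.425e-08
  w_III·p_III = 0.05 × 0.0259344 = 0.00129672
  w_IV·p_IV = 0.48 × 0.175738 = 0.0843542
Denominator: 1.75082e-09 + 2.425e-08 + 0.00129672 + 0.0843542 = 0.085651
P(Component IV | 17 successes out of 21) ≈ 0.985

0.985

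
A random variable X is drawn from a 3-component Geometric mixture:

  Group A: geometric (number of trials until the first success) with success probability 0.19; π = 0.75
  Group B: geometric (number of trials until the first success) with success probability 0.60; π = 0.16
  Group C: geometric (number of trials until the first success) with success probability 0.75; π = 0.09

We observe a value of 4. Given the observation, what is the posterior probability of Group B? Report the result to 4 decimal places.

Posterior ∝ prior × likelihood, so P(k | x) ∝ P(Z=k) f_k(x); normalise over all components.
Geometric probabilities:
  L_A = 0.100974
  L_B = 0.0384
  L_C = 0.0117188
Weight by the priors:
  P(Z=A)·L_A = 0.75 × 0.100974 = 0.0757303
  P(Z=B)·L_B = 0.16 × 0.0384 = 0.006144
  P(Z=C)·L_C = 0.09 × 0.0117188 = 0.00105469
Normaliser: 0.0757303 + 0.006144 + 0.00105469 = 0.082929
So the posterior for Group B is 0.006144 / 0.082929 ≈ 0.0741.

0.0741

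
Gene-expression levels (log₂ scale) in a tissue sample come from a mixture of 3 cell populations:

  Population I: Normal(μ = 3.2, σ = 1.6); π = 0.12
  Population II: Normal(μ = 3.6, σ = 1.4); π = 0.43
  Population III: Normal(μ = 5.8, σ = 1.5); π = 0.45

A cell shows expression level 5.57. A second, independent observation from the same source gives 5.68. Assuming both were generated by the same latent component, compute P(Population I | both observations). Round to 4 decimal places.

0.0206

The responsibility of component k is π_k f_k(x) divided by Σ_j π_j f_j(x).
Since both observations come from the same component, the likelihood for component k is f_k(x₁)·f_k(x₂).
  p_I = [0.0832429] × [0.0750056] = 0.00624368
  p_II = [0.105881] × [0.0945067] = 0.0100065
  p_III = [0.262853] × [0.265112] = 0.0696855
Prior × likelihood for each component:
  π_I·p_I = 0.12 × 0.00624368 = 0.000749242
  π_II·p_II = 0.43 × 0.0100065 = 0.00430279
  π_III·p_III = 0.45 × 0.0696855 = 0.0313585
Sum: 0.000749242 + 0.00430279 + 0.0313585 = 0.0364105
P(Population I | data) = 0.000749242 / 0.0364105 ≈ 0.0206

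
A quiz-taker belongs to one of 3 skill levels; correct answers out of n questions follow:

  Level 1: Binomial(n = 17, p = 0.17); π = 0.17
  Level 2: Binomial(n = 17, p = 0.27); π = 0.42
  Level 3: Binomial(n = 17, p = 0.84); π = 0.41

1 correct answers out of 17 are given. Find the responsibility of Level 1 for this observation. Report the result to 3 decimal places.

P(component k | x) = π_k·f_k(x) / marginal(x), where marginal(x) = Σ_j π_j·f_j(x).
Evaluate each component's likelihood at the observed value:
  p_1 = 0.146605
  p_2 = 0.0298523
  p_3 = 2.6342e-12
Weight by the priors:
  π_1·p_1 = 0.17 × 0.146605 = 0.0249228
  π_2·p_2 = 0.42 × 0.0298523 = 0.012538
  π_3·p_3 = 0.41 × 2.6342e-12 = 1.08002e-12
Denominator: 0.0249228 + 0.012538 + 1.08002e-12 = 0.0374608
P(Level 1 | data) = 0.0249228 / 0.0374608 ≈ 0.665

0.665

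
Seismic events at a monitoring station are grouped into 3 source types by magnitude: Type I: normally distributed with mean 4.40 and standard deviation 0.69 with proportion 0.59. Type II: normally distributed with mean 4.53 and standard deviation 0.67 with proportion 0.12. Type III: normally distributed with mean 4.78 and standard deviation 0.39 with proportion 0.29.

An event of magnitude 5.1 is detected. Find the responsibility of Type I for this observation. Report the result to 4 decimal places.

P(component k | x) = P(Z=k)·f_k(x) / marginal(x), where marginal(x) = Σ_j P(Z=j)·f_j(x).
Component likelihoods at x = 5.1:
  L_I = 0.3456
  L_II = 0.41464
  L_III = 0.730555
Unnormalised posteriors:
  P(Z=I)·L_I = 0.59 × 0.3456 = 0.203904
  P(Z=II)·L_II = 0.12 × 0.41464 = 0.0497568
  P(Z=III)·L_III = 0.29 × 0.730555 = 0.211861
Sum: 0.203904 + 0.0497568 + 0.211861 = 0.465522
Responsibility of Type I: 0.203904 / 0.465522 ≈ 0.4380

0.4380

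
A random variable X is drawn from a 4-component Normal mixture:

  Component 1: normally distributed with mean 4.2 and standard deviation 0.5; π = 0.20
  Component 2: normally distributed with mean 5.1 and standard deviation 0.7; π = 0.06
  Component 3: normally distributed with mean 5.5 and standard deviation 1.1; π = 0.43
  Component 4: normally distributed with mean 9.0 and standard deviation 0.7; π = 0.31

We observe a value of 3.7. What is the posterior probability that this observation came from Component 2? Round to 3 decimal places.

Posterior ∝ prior × likelihood, so P(k | x) ∝ π_k f_k(x); normalise over all components.
Evaluate each component's likelihood at the observed value:
  p_1 = 0.483941
  p_2 = 0.07713
  p_3 = 0.0950748
  p_4 = 2.03008e-13
Multiply by the mixture weights:
  π_1·p_1 = 0.20 × 0.483941 = 0.0967883
  π_2·p_2 = 0.06 × 0.07713 = 0.0046278
  π_3·p_3 = 0.43 × 0.0950748 = 0.0408821
  π_4·p_4 = 0.31 × 2.03008e-13 = 6.29326e-14
Sum: 0.0967883 + 0.0046278 + 0.0408821 + 6.29326e-14 = 0.142298
So the posterior for Component 2 is 0.0046278 / 0.142298 ≈ 0.033.

0.033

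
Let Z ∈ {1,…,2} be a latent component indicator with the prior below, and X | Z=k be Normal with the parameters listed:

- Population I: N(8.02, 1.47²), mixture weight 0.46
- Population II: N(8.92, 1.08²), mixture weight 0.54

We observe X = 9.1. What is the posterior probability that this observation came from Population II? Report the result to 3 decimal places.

0.674

By Bayes' theorem, P(k | x) = π_k f_k(x) / Σ_j π_j f_j(x).
Normal densities:
  f_I = (1/(1.47·√(2π)))·exp(−(9.1−8.02)²/(2·1.47²)) = 0.271389·exp(-0.26989) = 0.207196
  f_II = (1/(1.08·√(2π)))·exp(−(9.1−8.92)²/(2·1.08²)) = 0.369391·exp(-0.01389) = 0.364296
Unnormalised posteriors:
  π_I·f_I = 0.46 × 0.207196 = 0.0953103
  π_II·f_II = 0.54 × 0.364296 = 0.19672
Denominator: 0.0953103 + 0.19672 = 0.29203
P(Population II | 9.1) = 0.19672 / 0.29203 ≈ 0.674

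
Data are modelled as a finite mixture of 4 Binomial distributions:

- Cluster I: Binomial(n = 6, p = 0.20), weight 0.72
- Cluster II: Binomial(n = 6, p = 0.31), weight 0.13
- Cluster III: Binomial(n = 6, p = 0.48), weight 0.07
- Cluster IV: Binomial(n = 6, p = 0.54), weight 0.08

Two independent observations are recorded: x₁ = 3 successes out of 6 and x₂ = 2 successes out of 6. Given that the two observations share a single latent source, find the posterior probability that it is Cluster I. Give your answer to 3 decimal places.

Posterior ∝ prior × likelihood, so P(k | x) ∝ w_k f_k(x); normalise over all components.
Since both observations come from the same component, the likelihood for component k is f_k(x₁)·f_k(x₂).
  f_I = [0.08192] × [0.24576] = 0.0201327
  f_II = [0.195732] × [0.326747] = 0.0639548
  f_III = [0.311002] × [0.252689] = 0.078587
  f_IV = [0.306538] × [0.195844] = 0.0600337
Unnormalised posteriors:
  w_I·f_I = 0.72 × 0.0201327 = 0.0144955
  w_II·f_II = 0.13 × 0.0639548 = 0.00831413
  w_III·f_III = 0.07 × 0.078587 = 0.00550109
  w_IV·f_IV = 0.08 × 0.0600337 = 0.00480269
Normaliser: 0.0144955 + 0.00831413 + 0.00550109 + 0.00480269 = 0.0331134
P(Cluster I | x₁, x₂) = 0.0144955 / 0.0331134 ≈ 0.438

0.438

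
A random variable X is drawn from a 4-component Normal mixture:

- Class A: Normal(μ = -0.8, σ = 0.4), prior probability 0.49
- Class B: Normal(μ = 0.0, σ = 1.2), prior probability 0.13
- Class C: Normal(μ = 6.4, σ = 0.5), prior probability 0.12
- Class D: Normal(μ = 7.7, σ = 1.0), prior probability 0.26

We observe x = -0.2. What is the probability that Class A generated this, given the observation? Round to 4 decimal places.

The responsibility of component k is P(Z=k) f_k(x) divided by Σ_j P(Z=j) f_j(x).
Evaluate each component's likelihood at the observed value:
  p_A = (1/(0.4·√(2π)))·exp(−(-0.2−-0.8)²/(2·0.4²)) = 0.997356·exp(-1.12500) = 0.323794
  p_B = (1/(1.2·√(2π)))·exp(−(-0.2−0.0)²/(2·1.2²)) = 0.332452·exp(-0.01389) = 0.327866
  p_C = (1/(0.5·√(2π)))·exp(−(-0.2−6.4)²/(2·0.5²)) = 0.797885·exp(-87.12000) = 1.16468e-38
  p_D = (1/(1.0·√(2π)))·exp(−(-0.2−7.7)²/(2·1.0²)) = 0.398942·exp(-31.20500) = 1.1188e-14
Unnormalised posteriors:
  P(Z=A)·p_A = 0.49 × 0.323794 = 0.158659
  P(Z=B)·p_B = 0.13 × 0.327866 = 0.0426226
  P(Z=C)·p_C = 0.12 × 1.16468e-38 = 1.39761e-39
  P(Z=D)·p_D = 0.26 × 1.1188e-14 = 2.90887e-15
Marginal: 0.158659 + 0.0426226 + 1.39761e-39 + 2.90887e-15 = 0.201282
Responsibility of Class A: 0.158659 / 0.201282 ≈ 0.7882

0.7882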